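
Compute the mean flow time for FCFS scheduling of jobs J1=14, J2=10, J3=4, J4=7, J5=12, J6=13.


Completion times:
  J1: completes at 14
  J2: completes at 24
  J3: completes at 28
  J4: completes at 35
  J5: completes at 47
  J6: completes at 60
Sum = 208
Average = 208/6
= 34.67


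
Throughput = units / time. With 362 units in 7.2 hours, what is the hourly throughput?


Throughput = units / time
= 362 / 7.2
= 50.3 units/hour


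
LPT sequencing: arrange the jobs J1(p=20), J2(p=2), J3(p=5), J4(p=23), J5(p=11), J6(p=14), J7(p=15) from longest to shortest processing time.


LPT: sort by longest processing time first
  J4: p=23
  J1: p=20
  J7: p=15
  J6: p=14
  J5: p=11
  J3: p=5
  J2: p=2
Order: J4 → J1 → J7 → J6 → J5 → J3 → J2


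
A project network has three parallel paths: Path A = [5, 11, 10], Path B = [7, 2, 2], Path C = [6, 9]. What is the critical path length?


Path A: 5 + 11 + 10 = 26
Path B: 7 + 2 + 2 = 11
Path C: 6 + 9 = 15
Critical path = longest = max(26, 11, 15)
= 26 (Path A)


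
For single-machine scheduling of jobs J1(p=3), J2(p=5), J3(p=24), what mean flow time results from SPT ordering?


SPT order: J1 → J2 → J3
Completion times:
  J1: C=3
  J2: C=8
  J3: C=32
Sum = 43, n = 3
Mean flow = 43/3
= 14.33


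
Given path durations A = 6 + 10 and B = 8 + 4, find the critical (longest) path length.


Path A: 6 + 10 = 16
Path B: 8 + 4 = 12
Critical path = longest = max(16, 12)
= 16 (Path A)


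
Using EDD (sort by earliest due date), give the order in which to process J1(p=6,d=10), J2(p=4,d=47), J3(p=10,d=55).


EDD: sort by earliest due date
  J1: d=10, p=6
  J2: d=47, p=4
  J3: d=55, p=10
Order: J1 → J2 → J3


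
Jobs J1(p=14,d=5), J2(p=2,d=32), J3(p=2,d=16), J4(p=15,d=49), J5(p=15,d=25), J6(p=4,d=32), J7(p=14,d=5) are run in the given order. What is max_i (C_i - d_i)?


Lateness per job (L = C - d):
  J1: C=14, d=5, L=9
  J2: C=16, d=32, L=-16
  J3: C=18, d=16, L=2
  J4: C=33, d=49, L=-16
  J5: C=48, d=25, L=23
  J6: C=52, d=32, L=20
  J7: C=66, d=5, L=61
Lmax = max(9, -16, 2, -16, 23, 20, 61)
= 61


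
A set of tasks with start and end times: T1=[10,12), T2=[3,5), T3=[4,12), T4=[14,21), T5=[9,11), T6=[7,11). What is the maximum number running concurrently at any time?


Check each time point for overlaps:
  t=10: 4 tasks active (T1, T3, T5, T6)
Max concurrent = 4


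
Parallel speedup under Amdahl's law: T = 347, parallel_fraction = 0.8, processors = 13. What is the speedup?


Amdahl's law: T_p = T × ((1-p) + p/N)
= 347 × ((1-0.8) + 0.8/13)
= 347 × (0.20 + 0.0615)
= 347 × 0.2615
= 90.75
Speedup = 347/90.75
= 3.82×


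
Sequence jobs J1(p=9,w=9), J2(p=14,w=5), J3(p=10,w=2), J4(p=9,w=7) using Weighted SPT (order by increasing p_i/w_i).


WSPT (Smith's rule): sort by p/w ascending
  J1: p/w = 9/9 = 1.000
  J4: p/w = 9/7 = 1.286
  J2: p/w = 14/5 = 2.800
  J3: p/w = 10/2 = 5.000
Order: J1 → J4 → J2 → J3


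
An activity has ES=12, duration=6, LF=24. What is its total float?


EF = ES + duration = 12 + 6 = 18
LS = LF - duration = 24 - 6 = 18
Total Float = LF - EF = 24 - 18
(or LS - ES = 18 - 12)
= 6


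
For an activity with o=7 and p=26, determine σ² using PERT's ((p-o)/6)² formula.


σ² = ((p - o) / 6)² = (p - o)² / 36
= (26 - 7)² / 36
= 19² / 36
= 361 / 36
= 10.0278


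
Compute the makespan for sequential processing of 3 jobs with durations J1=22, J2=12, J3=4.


Sequential makespan: sum all processing times
= 22 + 12 + 4
= 38 time units


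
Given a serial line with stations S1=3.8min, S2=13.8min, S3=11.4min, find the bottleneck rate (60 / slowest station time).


Bottleneck = longest station time
Station times: [3.8, 13.8, 11.4]
Max = 13.8 min
Rate = 60 / 13.8
= 4.35 units/hour (bottleneck: 13.8min)


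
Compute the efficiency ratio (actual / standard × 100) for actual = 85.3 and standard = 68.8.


Efficiency = (actual / standard) × 100
= (85.3 / 68.8) × 100
= 124.0%


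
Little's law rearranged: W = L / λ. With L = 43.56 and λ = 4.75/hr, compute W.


Little's law: L = λW → W = L / λ
= 43.56 / 4.75
= 9.17 hours


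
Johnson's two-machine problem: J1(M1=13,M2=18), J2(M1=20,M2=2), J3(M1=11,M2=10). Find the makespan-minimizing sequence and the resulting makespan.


Johnson's rule:
Group 1 (M1≤M2, sort by M1): ['J1']
Group 2 (M1>M2, sort desc M2): ['J3', 'J2']
Sequence: J1 → J3 → J2
Makespan calculation:
  J1: M1 done=13, M2 done=31
  J3: M1 done=24, M2 done=41
  J2: M1 done=44, M2 done=46
= Sequence: J1 → J3 → J2, Makespan: 46


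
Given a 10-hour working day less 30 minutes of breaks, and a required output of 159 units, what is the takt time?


Available = 10×60 - 30 = 570 min
Takt time = 570 / 159
= 3.58 min/unit


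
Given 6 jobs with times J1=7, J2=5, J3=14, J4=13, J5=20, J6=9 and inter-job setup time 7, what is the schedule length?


Makespan = Σ processing + (n-1) × setup
= (7 + 5 + 14 + 13 + 20 + 9) + (6-1)×7
= 68 + 35
= 103 time units


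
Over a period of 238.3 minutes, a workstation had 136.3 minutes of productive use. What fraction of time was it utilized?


Utilization = busy / total × 100
= 136.3 / 238.3 × 100
= 57.2%


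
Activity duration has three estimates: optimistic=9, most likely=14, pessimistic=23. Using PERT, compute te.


te = (o + 4m + p) / 6
= (9 + 4×14 + 23) / 6
= (9 + 56 + 23) / 6
= 88 / 6
= 14.67


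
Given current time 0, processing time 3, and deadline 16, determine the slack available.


Slack = due - current_time - processing
= 16 - 0 - 3
= 13


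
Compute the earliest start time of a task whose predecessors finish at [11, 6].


ES = max of all predecessor completion times
Predecessors: [11, 6]
ES = max(11, 6)
= 11


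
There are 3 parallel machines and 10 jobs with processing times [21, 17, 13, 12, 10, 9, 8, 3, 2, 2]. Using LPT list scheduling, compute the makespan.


Jobs (LPT sorted): [21, 17, 13, 12, 10, 9, 8, 3, 2, 2]
Machines: 3
  J=21 → Machine 1 (load: 0+21=21)
  J=17 → Machine 2 (load: 0+17=17)
  J=13 → Machine 3 (load: 0+13=13)
  J=12 → Machine 3 (load: 13+12=25)
  J=10 → Machine 2 (load: 17+10=27)
  J=9 → Machine 1 (load: 21+9=30)
  J=8 → Machine 3 (load: 25+8=33)
  J=3 → Machine 2 (load: 27+3=30)
  J=2 → Machine 1 (load: 30+2=32)
  J=2 → Machine 2 (load: 30+2=32)
Machine loads: [32, 32, 33]
Makespan = max = 33 time units


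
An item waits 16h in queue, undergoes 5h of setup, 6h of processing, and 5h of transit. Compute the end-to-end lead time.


Lead time = queue + setup + processing + transit
= 16 + 5 + 6 + 5
= 32 hours


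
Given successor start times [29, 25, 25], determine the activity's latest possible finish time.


LF = min of all successor start times
Successors start at: [29, 25, 25]
LF = min(29, 25, 25)
= 25


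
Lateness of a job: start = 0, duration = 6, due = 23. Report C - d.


Completion = 0 + 6 = 6
Lateness = C - d = 6 - 23
= -17


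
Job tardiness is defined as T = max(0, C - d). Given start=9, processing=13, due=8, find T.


Completion = start + processing = 9 + 13 = 22
Tardiness = max(0, C - d) = max(0, 22 - 8)
= max(0, 14)
= 14


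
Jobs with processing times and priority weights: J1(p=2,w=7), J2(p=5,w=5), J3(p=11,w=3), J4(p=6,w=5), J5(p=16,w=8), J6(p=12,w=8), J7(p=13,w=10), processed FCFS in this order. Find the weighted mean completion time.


Completion times:
  J1: C=2, w×C=7×2=14
  J2: C=7, w×C=5×7=35
  J3: C=18, w×C=3×18=54
  J4: C=24, w×C=5×24=120
  J5: C=40, w×C=8×40=320
  J6: C=52, w×C=8×52=416
  J7: C=65, w×C=10×65=650
Sum w×C = 1609
Sum w = 46
Weighted avg = 1609/46
= 34.98


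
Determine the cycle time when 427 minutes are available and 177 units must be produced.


Cycle time = available time / demand
= 427 / 177
= 2.41 min/unit


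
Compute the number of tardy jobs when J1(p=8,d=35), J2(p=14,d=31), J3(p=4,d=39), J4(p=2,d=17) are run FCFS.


Completion vs due date:
  J1: C=8, d=35 → on time
  J2: C=22, d=31 → on time
  J3: C=26, d=39 → on time
  J4: C=28, d=17 → TARDY
Tardy jobs: J4
Count = 1


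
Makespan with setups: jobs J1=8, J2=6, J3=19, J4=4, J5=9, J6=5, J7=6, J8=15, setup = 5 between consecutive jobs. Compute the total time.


Makespan = Σ processing + (n-1) × setup
= (8 + 6 + 19 + 4 + 9 + 5 + 6 + 15) + (8-1)×5
= 72 + 35
= 107 time units


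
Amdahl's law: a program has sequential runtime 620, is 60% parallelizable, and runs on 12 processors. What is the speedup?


Amdahl's law: T_p = T × ((1-p) + p/N)
= 620 × ((1-0.6) + 0.6/12)
= 620 × (0.40 + 0.0500)
= 620 × 0.4500
= 279.00
Speedup = 620/279.00
= 2.22×


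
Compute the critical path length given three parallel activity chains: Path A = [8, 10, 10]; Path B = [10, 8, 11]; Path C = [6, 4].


Path A: 8 + 10 + 10 = 28
Path B: 10 + 8 + 11 = 29
Path C: 6 + 4 = 10
Critical path = longest = max(28, 29, 10)
= 29 (Path B)


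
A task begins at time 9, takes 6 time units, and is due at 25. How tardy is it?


Completion = start + processing = 9 + 6 = 15
Tardiness = max(0, C - d) = max(0, 15 - 25)
= max(0, -10)
= 0


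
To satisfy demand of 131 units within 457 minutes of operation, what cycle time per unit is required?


Cycle time = available time / demand
= 457 / 131
= 3.49 min/unit


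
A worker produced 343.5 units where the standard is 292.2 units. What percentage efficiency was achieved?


Efficiency = (actual / standard) × 100
= (343.5 / 292.2) × 100
= 117.6%


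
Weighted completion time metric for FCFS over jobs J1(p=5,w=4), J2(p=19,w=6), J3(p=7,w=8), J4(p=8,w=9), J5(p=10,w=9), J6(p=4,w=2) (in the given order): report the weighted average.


Completion times:
  J1: C=5, w×C=4×5=20
  J2: C=24, w×C=6×24=144
  J3: C=31, w×C=8×31=248
  J4: C=39, w×C=9×39=351
  J5: C=49, w×C=9×49=441
  J6: C=53, w×C=2×53=106
Sum w×C = 1310
Sum w = 38
Weighted avg = 1310/38
= 34.47


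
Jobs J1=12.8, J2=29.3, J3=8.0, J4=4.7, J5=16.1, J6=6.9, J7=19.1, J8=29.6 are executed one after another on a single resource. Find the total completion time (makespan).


Sequential makespan: sum all processing times
= 12.8 + 29.3 + 8.0 + 4.7 + 16.1 + 6.9 + 19.1 + 29.6
= 126.5 time units


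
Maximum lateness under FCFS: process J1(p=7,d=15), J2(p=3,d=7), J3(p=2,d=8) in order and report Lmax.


Lateness per job (L = C - d):
  J1: C=7, d=15, L=-8
  J2: C=10, d=7, L=3
  J3: C=12, d=8, L=4
Lmax = max(-8, 3, 4)
= 4


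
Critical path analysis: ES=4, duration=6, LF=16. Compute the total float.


EF = ES + duration = 4 + 6 = 10
LS = LF - duration = 16 - 6 = 10
Total Float = LF - EF = 16 - 10
(or LS - ES = 10 - 4)
= 6


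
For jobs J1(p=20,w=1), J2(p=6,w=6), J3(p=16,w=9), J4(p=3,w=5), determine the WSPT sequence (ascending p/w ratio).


WSPT (Smith's rule): sort by p/w ascending
  J4: p/w = 3/5 = 0.600
  J2: p/w = 6/6 = 1.000
  J3: p/w = 16/9 = 1.778
  J1: p/w = 20/1 = 20.000
Order: J4 → J2 → J3 → J1


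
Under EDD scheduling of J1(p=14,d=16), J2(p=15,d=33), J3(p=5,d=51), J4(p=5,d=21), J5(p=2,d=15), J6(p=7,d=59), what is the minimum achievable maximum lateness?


EDD order: J5 → J1 → J4 → J2 → J3 → J6
Completion and lateness:
  J5: C=2, d=15, L=2-15=-13
  J1: C=16, d=16, L=16-16=0
  J4: C=21, d=21, L=21-21=0
  J2: C=36, d=33, L=36-33=3
  J3: C=41, d=51, L=41-51=-10
  J6: C=48, d=59, L=48-59=-11
Lmax = max(-13, 0, 0, 3, -10, -11)
= 3


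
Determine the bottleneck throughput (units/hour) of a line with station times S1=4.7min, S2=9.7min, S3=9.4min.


Bottleneck = longest station time
Station times: [4.7, 9.7, 9.4]
Max = 9.7 min
Rate = 60 / 9.7
= 6.19 units/hour (bottleneck: 9.7min)


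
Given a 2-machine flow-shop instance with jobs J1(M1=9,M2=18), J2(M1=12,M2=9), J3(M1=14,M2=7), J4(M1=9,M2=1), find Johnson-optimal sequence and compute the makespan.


Johnson's rule:
Group 1 (M1≤M2, sort by M1): ['J1']
Group 2 (M1>M2, sort desc M2): ['J2', 'J3', 'J4']
Sequence: J1 → J2 → J3 → J4
Makespan calculation:
  J1: M1 done=9, M2 done=27
  J2: M1 done=21, M2 done=36
  J3: M1 done=35, M2 done=43
  J4: M1 done=44, M2 done=45
= Sequence: J1 → J2 → J3 → J4, Makespan: 45


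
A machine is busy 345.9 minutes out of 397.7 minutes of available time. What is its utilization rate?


Utilization = busy / total × 100
= 345.9 / 397.7 × 100
= 87.0%


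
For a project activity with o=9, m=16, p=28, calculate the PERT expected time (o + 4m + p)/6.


te = (o + 4m + p) / 6
= (9 + 4×16 + 28) / 6
= (9 + 64 + 28) / 6
= 101 / 6
= 16.83


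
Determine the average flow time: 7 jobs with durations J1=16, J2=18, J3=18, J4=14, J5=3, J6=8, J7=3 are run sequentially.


Completion times:
  J1: completes at 16
  J2: completes at 34
  J3: completes at 52
  J4: completes at 66
  J5: completes at 69
  J6: completes at 77
  J7: completes at 80
Sum = 394
Average = 394/7
= 56.29


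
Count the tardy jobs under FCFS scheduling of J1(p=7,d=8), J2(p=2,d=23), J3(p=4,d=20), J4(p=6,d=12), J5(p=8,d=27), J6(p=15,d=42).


Completion vs due date:
  J1: C=7, d=8 → on time
  J2: C=9, d=23 → on time
  J3: C=13, d=20 → on time
  J4: C=19, d=12 → TARDY
  J5: C=27, d=27 → on time
  J6: C=42, d=42 → on time
Tardy jobs: J4
Count = 1


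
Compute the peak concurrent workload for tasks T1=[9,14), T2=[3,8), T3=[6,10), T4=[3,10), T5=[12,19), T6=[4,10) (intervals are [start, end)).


Check each time point for overlaps:
  t=6: 4 tasks active (T2, T3, T4, T6)
Max concurrent = 4


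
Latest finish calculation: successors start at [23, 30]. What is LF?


LF = min of all successor start times
Successors start at: [23, 30]
LF = min(23, 30)
= 23


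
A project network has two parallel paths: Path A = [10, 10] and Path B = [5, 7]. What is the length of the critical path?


Path A: 10 + 10 = 20
Path B: 5 + 7 = 12
Critical path = longest = max(20, 12)
= 20 (Path A)


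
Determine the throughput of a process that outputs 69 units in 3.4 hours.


Throughput = units / time
= 69 / 3.4
= 20.3 units/hour


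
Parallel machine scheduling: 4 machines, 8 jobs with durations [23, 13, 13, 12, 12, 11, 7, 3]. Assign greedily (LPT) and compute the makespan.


Jobs (LPT sorted): [23, 13, 13, 12, 12, 11, 7, 3]
Machines: 4
  J=23 → Machine 1 (load: 0+23=23)
  J=13 → Machine 2 (load: 0+13=13)
  J=13 → Machine 3 (load: 0+13=13)
  J=12 → Machine 4 (load: 0+12=12)
  J=12 → Machine 4 (load: 12+12=24)
  J=11 → Machine 2 (load: 13+11=24)
  J=7 → Machine 3 (load: 13+7=20)
  J=3 → Machine 3 (load: 20+3=23)
Machine loads: [23, 24, 23, 24]
Makespan = max = 24 time units


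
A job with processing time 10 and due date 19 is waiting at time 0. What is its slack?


Slack = due - current_time - processing
= 19 - 0 - 10
= 9


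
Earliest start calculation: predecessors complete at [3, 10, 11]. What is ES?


ES = max of all predecessor completion times
Predecessors: [3, 10, 11]
ES = max(3, 10, 11)
= 11


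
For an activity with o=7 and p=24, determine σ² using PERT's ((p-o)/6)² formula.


σ² = ((p - o) / 6)² = (p - o)² / 36
= (24 - 7)² / 36
= 17² / 36
= 289 / 36
= 8.0278


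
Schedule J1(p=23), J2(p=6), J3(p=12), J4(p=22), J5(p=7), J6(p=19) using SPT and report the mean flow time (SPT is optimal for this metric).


SPT order: J2 → J5 → J3 → J6 → J4 → J1
Completion times:
  J2: C=6
  J5: C=13
  J3: C=25
  J6: C=44
  J4: C=66
  J1: C=89
Sum = 243, n = 6
Mean flow = 243/6
= 40.50


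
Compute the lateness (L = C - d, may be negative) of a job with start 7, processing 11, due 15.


Completion = 7 + 11 = 18
Lateness = C - d = 18 - 15
= 3


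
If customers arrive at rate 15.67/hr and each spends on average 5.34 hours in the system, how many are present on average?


Little's law: L = λ × W
= 15.67 × 5.34
= 83.68


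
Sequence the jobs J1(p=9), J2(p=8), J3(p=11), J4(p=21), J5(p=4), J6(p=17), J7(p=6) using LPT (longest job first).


LPT: sort by longest processing time first
  J4: p=21
  J6: p=17
  J3: p=11
  J1: p=9
  J2: p=8
  J7: p=6
  J5: p=4
Order: J4 → J6 → J3 → J1 → J2 → J7 → J5


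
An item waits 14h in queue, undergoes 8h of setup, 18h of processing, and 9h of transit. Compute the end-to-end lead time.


Lead time = queue + setup + processing + transit
= 14 + 8 + 18 + 9
= 49 hours


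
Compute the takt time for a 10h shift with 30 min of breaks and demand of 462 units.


Available = 10×60 - 30 = 570 min
Takt time = 570 / 462
= 1.23 min/unit


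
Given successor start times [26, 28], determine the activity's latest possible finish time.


LF = min of all successor start times
Successors start at: [26, 28]
LF = min(26, 28)
= 26


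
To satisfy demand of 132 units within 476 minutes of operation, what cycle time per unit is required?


Cycle time = available time / demand
= 476 / 132
= 3.61 min/unit


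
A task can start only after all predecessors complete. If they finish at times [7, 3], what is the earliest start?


ES = max of all predecessor completion times
Predecessors: [7, 3]
ES = max(7, 3)
= 7


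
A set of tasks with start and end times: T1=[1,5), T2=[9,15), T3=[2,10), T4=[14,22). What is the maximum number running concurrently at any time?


Check each time point for overlaps:
  t=2: 2 tasks active (T1, T3)
Max concurrent = 2


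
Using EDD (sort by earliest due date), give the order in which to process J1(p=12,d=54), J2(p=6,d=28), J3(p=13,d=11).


EDD: sort by earliest due date
  J3: d=11, p=13
  J2: d=28, p=6
  J1: d=54, p=12
Order: J3 → J2 → J1


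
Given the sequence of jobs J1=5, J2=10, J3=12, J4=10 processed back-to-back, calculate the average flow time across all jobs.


Completion times:
  J1: completes at 5
  J2: completes at 15
  J3: completes at 27
  J4: completes at 37
Sum = 84
Average = 84/4
= 21.00


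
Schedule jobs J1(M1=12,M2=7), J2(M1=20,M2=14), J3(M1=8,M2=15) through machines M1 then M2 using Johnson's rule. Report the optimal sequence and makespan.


Johnson's rule:
Group 1 (M1≤M2, sort by M1): ['J3']
Group 2 (M1>M2, sort desc M2): ['J2', 'J1']
Sequence: J3 → J2 → J1
Makespan calculation:
  J3: M1 done=8, M2 done=23
  J2: M1 done=28, M2 done=42
  J1: M1 done=40, M2 done=49
= Sequence: J3 → J2 → J1, Makespan: 49


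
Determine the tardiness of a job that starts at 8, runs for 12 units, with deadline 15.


Completion = start + processing = 8 + 12 = 20
Tardiness = max(0, C - d) = max(0, 20 - 15)
= max(0, 5)
= 5


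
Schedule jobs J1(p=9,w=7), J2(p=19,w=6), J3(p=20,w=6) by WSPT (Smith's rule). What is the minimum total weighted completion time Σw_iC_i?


WSPT order (by p/w): J1 → J2 → J3
  J1: C=9, w·C=7×9=63
  J2: C=28, w·C=6×28=168
  J3: C=48, w·C=6×48=288
Σ w·C = 519
= 519


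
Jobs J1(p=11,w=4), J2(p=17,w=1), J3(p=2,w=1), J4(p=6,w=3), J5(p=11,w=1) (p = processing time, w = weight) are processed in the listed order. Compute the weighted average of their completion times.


Completion times:
  J1: C=11, w×C=4×11=44
  J2: C=28, w×C=1×28=28
  J3: C=30, w×C=1×30=30
  J4: C=36, w×C=3×36=108
  J5: C=47, w×C=1×47=47
Sum w×C = 257
Sum w = 10
Weighted avg = 257/10
= 25.70


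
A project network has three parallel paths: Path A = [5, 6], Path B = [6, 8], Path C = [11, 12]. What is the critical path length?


Path A: 5 + 6 = 11
Path B: 6 + 8 = 14
Path C: 11 + 12 = 23
Critical path = longest = max(11, 14, 23)
= 23 (Path C)


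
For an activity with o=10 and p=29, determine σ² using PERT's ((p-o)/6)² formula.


σ² = ((p - o) / 6)² = (p - o)² / 36
= (29 - 10)² / 36
= 19² / 36
= 361 / 36
= 10.0278


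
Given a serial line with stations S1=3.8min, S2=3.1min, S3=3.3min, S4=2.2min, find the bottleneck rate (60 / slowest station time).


Bottleneck = longest station time
Station times: [3.8, 3.1, 3.3, 2.2]
Max = 3.8 min
Rate = 60 / 3.8
= 15.79 units/hour (bottleneck: 3.8min)


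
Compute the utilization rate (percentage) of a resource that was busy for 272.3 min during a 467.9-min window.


Utilization = busy / total × 100
= 272.3 / 467.9 × 100
= 58.2%


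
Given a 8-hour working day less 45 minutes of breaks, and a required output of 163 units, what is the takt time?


Available = 8×60 - 45 = 435 min
Takt time = 435 / 163
= 2.67 min/unit


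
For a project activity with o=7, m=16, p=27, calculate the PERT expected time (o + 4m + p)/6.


te = (o + 4m + p) / 6
= (7 + 4×16 + 27) / 6
= (7 + 64 + 27) / 6
= 98 / 6
= 16.33


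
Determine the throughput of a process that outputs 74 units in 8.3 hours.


Throughput = units / time
= 74 / 8.3
= 8.9 units/hour


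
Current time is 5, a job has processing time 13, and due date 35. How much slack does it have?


Slack = due - current_time - processing
= 35 - 5 - 13
= 17


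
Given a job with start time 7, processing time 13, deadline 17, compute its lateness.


Completion = 7 + 13 = 20
Lateness = C - d = 20 - 17
= 3


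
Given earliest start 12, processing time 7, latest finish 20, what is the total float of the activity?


EF = ES + duration = 12 + 7 = 19
LS = LF - duration = 20 - 7 = 13
Total Float = LF - EF = 20 - 19
(or LS - ES = 13 - 12)
= 1


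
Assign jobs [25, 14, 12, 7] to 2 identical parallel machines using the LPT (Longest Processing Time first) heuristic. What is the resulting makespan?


Jobs (LPT sorted): [25, 14, 12, 7]
Machines: 2
  J=25 → Machine 1 (load: 0+25=25)
  J=14 → Machine 2 (load: 0+14=14)
  J=12 → Machine 2 (load: 14+12=26)
  J=7 → Machine 1 (load: 25+7=32)
Machine loads: [32, 26]
Makespan = max = 32 time units


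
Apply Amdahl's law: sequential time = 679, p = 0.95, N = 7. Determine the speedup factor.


Amdahl's law: T_p = T × ((1-p) + p/N)
= 679 × ((1-0.95) + 0.95/7)
= 679 × (0.05 + 0.1357)
= 679 × 0.1857
= 126.10
Speedup = 679/126.10
= 5.38×


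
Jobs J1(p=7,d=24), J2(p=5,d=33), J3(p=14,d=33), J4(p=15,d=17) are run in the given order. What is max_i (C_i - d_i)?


Lateness per job (L = C - d):
  J1: C=7, d=24, L=-17
  J2: C=12, d=33, L=-21
  J3: C=26, d=33, L=-7
  J4: C=41, d=17, L=24
Lmax = max(-17, -21, -7, 24)
= 24


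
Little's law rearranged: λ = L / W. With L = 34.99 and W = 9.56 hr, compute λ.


Little's law: L = λW → λ = L / W
= 34.99 / 9.56
= 3.66 per hour


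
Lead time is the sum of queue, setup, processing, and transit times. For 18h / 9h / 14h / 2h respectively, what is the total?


Lead time = queue + setup + processing + transit
= 18 + 9 + 14 + 2
= 43 hours


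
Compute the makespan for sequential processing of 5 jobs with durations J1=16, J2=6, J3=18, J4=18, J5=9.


Sequential makespan: sum all processing times
= 16 + 6 + 18 + 18 + 9
= 67 time units


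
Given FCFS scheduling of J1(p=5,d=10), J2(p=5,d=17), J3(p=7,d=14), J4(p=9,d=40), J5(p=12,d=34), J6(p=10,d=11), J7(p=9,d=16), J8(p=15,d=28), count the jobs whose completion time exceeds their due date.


Completion vs due date:
  J1: C=5, d=10 → on time
  J2: C=10, d=17 → on time
  J3: C=17, d=14 → TARDY
  J4: C=26, d=40 → on time
  J5: C=38, d=34 → TARDY
  J6: C=48, d=11 → TARDY
  J7: C=57, d=16 → TARDY
  J8: C=72, d=28 → TARDY
Tardy jobs: J3, J5, J6, J7, J8
Count = 5


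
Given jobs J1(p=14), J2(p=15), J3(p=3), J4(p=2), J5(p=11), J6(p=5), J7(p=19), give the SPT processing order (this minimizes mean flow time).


SPT: sort by shortest processing time
  J4: p=2
  J3: p=3
  J6: p=5
  J5: p=11
  J1: p=14
  J2: p=15
  J7: p=19
Order: J4 → J3 → J6 → J5 → J1 → J2 → J7


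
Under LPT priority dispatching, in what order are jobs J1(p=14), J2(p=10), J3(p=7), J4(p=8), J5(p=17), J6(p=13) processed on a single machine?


LPT: sort by longest processing time first
  J5: p=17
  J1: p=14
  J6: p=13
  J2: p=10
  J4: p=8
  J3: p=7
Order: J5 → J1 → J6 → J2 → J4 → J3


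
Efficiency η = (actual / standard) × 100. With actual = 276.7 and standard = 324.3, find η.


Efficiency = (actual / standard) × 100
= (276.7 / 324.3) × 100
= 85.3%


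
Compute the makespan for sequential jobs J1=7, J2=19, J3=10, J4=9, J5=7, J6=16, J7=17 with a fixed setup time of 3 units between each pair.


Makespan = Σ processing + (n-1) × setup
= (7 + 19 + 10 + 9 + 7 + 16 + 17) + (7-1)×3
= 85 + 18
= 103 time units


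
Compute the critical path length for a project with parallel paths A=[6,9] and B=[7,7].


Path A: 6 + 9 = 15
Path B: 7 + 7 = 14
Critical path = longest = max(15, 14)
= 15 (Path A)


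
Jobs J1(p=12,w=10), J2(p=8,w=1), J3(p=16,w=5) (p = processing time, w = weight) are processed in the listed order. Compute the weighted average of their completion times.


Completion times:
  J1: C=12, w×C=10×12=120
  J2: C=20, w×C=1×20=20
  J3: C=36, w×C=5×36=180
Sum w×C = 320
Sum w = 16
Weighted avg = 320/16
= 20.00


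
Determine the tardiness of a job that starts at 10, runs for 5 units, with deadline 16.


Completion = start + processing = 10 + 5 = 15
Tardiness = max(0, C - d) = max(0, 15 - 16)
= max(0, -1)
= 0


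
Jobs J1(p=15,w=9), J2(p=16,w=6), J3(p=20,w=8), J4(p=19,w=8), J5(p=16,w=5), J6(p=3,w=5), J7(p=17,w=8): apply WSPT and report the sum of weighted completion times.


WSPT order (by p/w): J6 → J1 → J7 → J4 → J3 → J2 → J5
  J6: C=3, w·C=5×3=15
  J1: C=18, w·C=9×18=162
  J7: C=35, w·C=8×35=280
  J4: C=54, w·C=8×54=432
  J3: C=74, w·C=8×74=592
  J2: C=90, w·C=6×90=540
  J5: C=106, w·C=5×106=530
Σ w·C = 2551
= 2551


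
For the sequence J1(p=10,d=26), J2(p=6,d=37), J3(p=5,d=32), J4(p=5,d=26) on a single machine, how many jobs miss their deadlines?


Completion vs due date:
  J1: C=10, d=26 → on time
  J2: C=16, d=37 → on time
  J3: C=21, d=32 → on time
  J4: C=26, d=26 → on time
Tardy jobs: none
Count = 0


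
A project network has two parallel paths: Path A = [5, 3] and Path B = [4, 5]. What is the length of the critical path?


Path A: 5 + 3 = 8
Path B: 4 + 5 = 9
Critical path = longest = max(8, 9)
= 9 (Path B)


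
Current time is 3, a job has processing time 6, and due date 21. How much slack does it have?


Slack = due - current_time - processing
= 21 - 3 - 6
= 12


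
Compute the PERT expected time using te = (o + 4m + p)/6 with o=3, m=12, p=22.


te = (o + 4m + p) / 6
= (3 + 4×12 + 22) / 6
= (3 + 48 + 22) / 6
= 73 / 6
= 12.17


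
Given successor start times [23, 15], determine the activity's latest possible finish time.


LF = min of all successor start times
Successors start at: [23, 15]
LF = min(23, 15)
= 15


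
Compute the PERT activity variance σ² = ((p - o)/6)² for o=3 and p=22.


σ² = ((p - o) / 6)² = (p - o)² / 36
= (22 - 3)² / 36
= 19² / 36
= 361 / 36
= 10.0278


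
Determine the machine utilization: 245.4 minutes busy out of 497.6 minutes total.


Utilization = busy / total × 100
= 245.4 / 497.6 × 100
= 49.3%


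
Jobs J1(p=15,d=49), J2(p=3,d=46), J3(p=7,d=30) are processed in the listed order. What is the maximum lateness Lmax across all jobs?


Lateness per job (L = C - d):
  J1: C=15, d=49, L=-34
  J2: C=18, d=46, L=-28
  J3: C=25, d=30, L=-5
Lmax = max(-34, -28, -5)
= -5


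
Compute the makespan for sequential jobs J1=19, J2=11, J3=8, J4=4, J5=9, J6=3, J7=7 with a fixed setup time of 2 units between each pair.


Makespan = Σ processing + (n-1) × setup
= (19 + 11 + 8 + 4 + 9 + 3 + 7) + (7-1)×2
= 61 + 12
= 73 time units


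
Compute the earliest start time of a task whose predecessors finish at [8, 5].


ES = max of all predecessor completion times
Predecessors: [8, 5]
ES = max(8, 5)
= 8


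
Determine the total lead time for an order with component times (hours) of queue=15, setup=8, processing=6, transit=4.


Lead time = queue + setup + processing + transit
= 15 + 8 + 6 + 4
= 33 hours


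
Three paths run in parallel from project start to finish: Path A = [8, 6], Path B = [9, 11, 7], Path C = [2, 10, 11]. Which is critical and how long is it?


Path A: 8 + 6 = 14
Path B: 9 + 11 + 7 = 27
Path C: 2 + 10 + 11 = 23
Critical path = longest = max(14, 27, 23)
= 27 (Path B)


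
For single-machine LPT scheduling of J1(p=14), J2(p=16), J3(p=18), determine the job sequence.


LPT: sort by longest processing time first
  J3: p=18
  J2: p=16
  J1: p=14
Order: J3 → J2 → J1


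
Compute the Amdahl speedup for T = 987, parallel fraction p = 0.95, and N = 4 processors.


Amdahl's law: T_p = T × ((1-p) + p/N)
= 987 × ((1-0.95) + 0.95/4)
= 987 × (0.05 + 0.2375)
= 987 × 0.2875
= 283.76
Speedup = 987/283.76
= 3.48×


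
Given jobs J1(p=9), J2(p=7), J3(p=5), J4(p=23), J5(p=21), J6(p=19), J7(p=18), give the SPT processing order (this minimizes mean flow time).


SPT: sort by shortest processing time
  J3: p=5
  J2: p=7
  J1: p=9
  J7: p=18
  J6: p=19
  J5: p=21
  J4: p=23
Order: J3 → J2 → J1 → J7 → J6 → J5 → J4


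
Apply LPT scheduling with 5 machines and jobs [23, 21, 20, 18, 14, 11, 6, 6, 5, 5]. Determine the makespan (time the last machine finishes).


Jobs (LPT sorted): [23, 21, 20, 18, 14, 11, 6, 6, 5, 5]
Machines: 5
  J=23 → Machine 1 (load: 0+23=23)
  J=21 → Machine 2 (load: 0+21=21)
  J=20 → Machine 3 (load: 0+20=20)
  J=18 → Machine 4 (load: 0+18=18)
  J=14 → Machine 5 (load: 0+14=14)
  J=11 → Machine 5 (load: 14+11=25)
  J=6 → Machine 4 (load: 18+6=24)
  J=6 → Machine 3 (load: 20+6=26)
  J=5 → Machine 2 (load: 21+5=26)
  J=5 → Machine 1 (load: 23+5=28)
Machine loads: [28, 26, 26, 24, 25]
Makespan = max = 28 time units


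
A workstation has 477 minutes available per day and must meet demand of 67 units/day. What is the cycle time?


Cycle time = available time / demand
= 477 / 67
= 7.12 min/unit


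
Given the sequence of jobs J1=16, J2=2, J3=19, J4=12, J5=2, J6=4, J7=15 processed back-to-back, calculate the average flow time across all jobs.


Completion times:
  J1: completes at 16
  J2: completes at 18
  J3: completes at 37
  J4: completes at 49
  J5: completes at 51
  J6: completes at 55
  J7: completes at 70
Sum = 296
Average = 296/7
= 42.29


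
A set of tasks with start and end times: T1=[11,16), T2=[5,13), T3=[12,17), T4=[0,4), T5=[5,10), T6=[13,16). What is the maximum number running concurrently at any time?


Check each time point for overlaps:
  t=12: 3 tasks active (T1, T2, T3)
Max concurrent = 3


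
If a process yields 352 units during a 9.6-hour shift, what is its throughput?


Throughput = units / time
= 352 / 9.6
= 36.7 units/hour


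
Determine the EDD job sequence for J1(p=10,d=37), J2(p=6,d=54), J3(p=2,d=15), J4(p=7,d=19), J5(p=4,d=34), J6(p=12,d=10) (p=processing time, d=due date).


EDD: sort by earliest due date
  J6: d=10, p=12
  J3: d=15, p=2
  J4: d=19, p=7
  J5: d=34, p=4
  J1: d=37, p=10
  J2: d=54, p=6
Order: J6 → J3 → J4 → J5 → J1 → J2


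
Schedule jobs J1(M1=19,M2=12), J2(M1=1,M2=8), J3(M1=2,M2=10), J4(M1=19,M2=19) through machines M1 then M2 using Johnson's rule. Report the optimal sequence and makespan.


Johnson's rule:
Group 1 (M1≤M2, sort by M1): ['J2', 'J3', 'J4']
Group 2 (M1>M2, sort desc M2): ['J1']
Sequence: J2 → J3 → J4 → J1
Makespan calculation:
  J2: M1 done=1, M2 done=9
  J3: M1 done=3, M2 done=19
  J4: M1 done=22, M2 done=41
  J1: M1 done=41, M2 done=53
= Sequence: J2 → J3 → J4 → J1, Makespan: 53


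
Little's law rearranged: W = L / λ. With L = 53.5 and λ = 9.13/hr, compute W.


Little's law: L = λW → W = L / λ
= 53.5 / 9.13
= 5.86 hours


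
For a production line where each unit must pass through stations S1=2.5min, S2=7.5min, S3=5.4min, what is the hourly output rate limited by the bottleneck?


Bottleneck = longest station time
Station times: [2.5, 7.5, 5.4]
Max = 7.5 min
Rate = 60 / 7.5
= 8.00 units/hour (bottleneck: 7.5min)


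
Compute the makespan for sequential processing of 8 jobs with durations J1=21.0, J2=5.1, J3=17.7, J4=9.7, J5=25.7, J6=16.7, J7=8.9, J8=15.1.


Sequential makespan: sum all processing times
= 21.0 + 5.1 + 17.7 + 9.7 + 25.7 + 16.7 + 8.9 + 15.1
= 119.9 time units


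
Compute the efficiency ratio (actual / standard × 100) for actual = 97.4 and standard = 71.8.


Efficiency = (actual / standard) × 100
= (97.4 / 71.8) × 100
= 135.7%


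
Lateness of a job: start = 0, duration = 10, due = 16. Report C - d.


Completion = 0 + 10 = 10
Lateness = C - d = 10 - 16
= -6


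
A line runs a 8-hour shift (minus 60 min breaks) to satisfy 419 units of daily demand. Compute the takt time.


Available = 8×60 - 60 = 420 min
Takt time = 420 / 419
= 1.00 min/unit


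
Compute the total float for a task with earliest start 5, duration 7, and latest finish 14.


EF = ES + duration = 5 + 7 = 12
LS = LF - duration = 14 - 7 = 7
Total Float = LF - EF = 14 - 12
(or LS - ES = 7 - 5)
= 2


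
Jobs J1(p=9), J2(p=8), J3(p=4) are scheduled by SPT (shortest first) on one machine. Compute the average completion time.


SPT order: J3 → J2 → J1
Completion times:
  J3: C=4
  J2: C=12
  J1: C=21
Sum = 37, n = 3
Mean flow = 37/3
= 12.33


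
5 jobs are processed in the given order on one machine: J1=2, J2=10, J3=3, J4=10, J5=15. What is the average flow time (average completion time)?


Completion times:
  J1: completes at 2
  J2: completes at 12
  J3: completes at 15
  J4: completes at 25
  J5: completes at 40
Sum = 94
Average = 94/5
= 18.80


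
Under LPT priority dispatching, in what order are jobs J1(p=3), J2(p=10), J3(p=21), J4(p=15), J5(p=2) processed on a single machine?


LPT: sort by longest processing time first
  J3: p=21
  J4: p=15
  J2: p=10
  J1: p=3
  J5: p=2
Order: J3 → J4 → J2 → J1 → J5


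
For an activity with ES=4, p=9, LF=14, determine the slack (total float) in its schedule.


EF = ES + duration = 4 + 9 = 13
LS = LF - duration = 14 - 9 = 5
Total Float = LF - EF = 14 - 13
(or LS - ES = 5 - 4)
= 1


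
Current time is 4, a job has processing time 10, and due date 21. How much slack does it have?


Slack = due - current_time - processing
= 21 - 4 - 10
= 7


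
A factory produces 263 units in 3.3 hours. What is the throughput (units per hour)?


Throughput = units / time
= 263 / 3.3
= 79.7 units/hour


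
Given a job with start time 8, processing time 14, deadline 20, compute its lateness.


Completion = 8 + 14 = 22
Lateness = C - d = 22 - 20
= 2


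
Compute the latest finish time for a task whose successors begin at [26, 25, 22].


LF = min of all successor start times
Successors start at: [26, 25, 22]
LF = min(26, 25, 22)
= 22


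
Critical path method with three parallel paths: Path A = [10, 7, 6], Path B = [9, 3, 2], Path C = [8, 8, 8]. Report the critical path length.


Path A: 10 + 7 + 6 = 23
Path B: 9 + 3 + 2 = 14
Path C: 8 + 8 + 8 = 24
Critical path = longest = max(23, 14, 24)
= 24 (Path C)


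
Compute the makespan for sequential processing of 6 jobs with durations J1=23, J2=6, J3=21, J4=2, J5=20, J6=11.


Sequential makespan: sum all processing times
= 23 + 6 + 21 + 2 + 20 + 11
= 83 time units


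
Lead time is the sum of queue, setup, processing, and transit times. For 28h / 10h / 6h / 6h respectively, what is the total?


Lead time = queue + setup + processing + transit
= 28 + 10 + 6 + 6
= 50 hours


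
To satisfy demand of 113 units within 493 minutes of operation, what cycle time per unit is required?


Cycle time = available time / demand
= 493 / 113
= 4.36 min/unit


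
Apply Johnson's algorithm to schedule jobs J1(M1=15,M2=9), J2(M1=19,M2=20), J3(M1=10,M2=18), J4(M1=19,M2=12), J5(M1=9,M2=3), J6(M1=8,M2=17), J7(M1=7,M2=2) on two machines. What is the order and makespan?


Johnson's rule:
Group 1 (M1≤M2, sort by M1): ['J6', 'J3', 'J2']
Group 2 (M1>M2, sort desc M2): ['J4', 'J1', 'J5', 'J7']
Sequence: J6 → J3 → J2 → J4 → J1 → J5 → J7
Makespan calculation:
  J6: M1 done=8, M2 done=25
  J3: M1 done=18, M2 done=43
  J2: M1 done=37, M2 done=63
  J4: M1 done=56, M2 done=75
  J1: M1 done=71, M2 done=84
  J5: M1 done=80, M2 done=87
  J7: M1 done=87, M2 done=89
= Sequence: J6 → J3 → J2 → J4 → J1 → J5 → J7, Makespan: 89


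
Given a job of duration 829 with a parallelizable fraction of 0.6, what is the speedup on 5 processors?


Amdahl's law: T_p = T × ((1-p) + p/N)
= 829 × ((1-0.6) + 0.6/5)
= 829 × (0.40 + 0.1200)
= 829 × 0.5200
= 431.08
Speedup = 829/431.08
= 1.92×


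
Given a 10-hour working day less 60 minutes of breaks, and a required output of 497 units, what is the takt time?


Available = 10×60 - 60 = 540 min
Takt time = 540 / 497
= 1.09 min/unit


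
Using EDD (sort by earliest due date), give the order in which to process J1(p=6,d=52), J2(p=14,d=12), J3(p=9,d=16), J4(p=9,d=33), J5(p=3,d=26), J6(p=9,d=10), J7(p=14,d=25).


EDD: sort by earliest due date
  J6: d=10, p=9
  J2: d=12, p=14
  J3: d=16, p=9
  J7: d=25, p=14
  J5: d=26, p=3
  J4: d=33, p=9
  J1: d=52, p=6
Order: J6 → J2 → J3 → J7 → J5 → J4 → J1


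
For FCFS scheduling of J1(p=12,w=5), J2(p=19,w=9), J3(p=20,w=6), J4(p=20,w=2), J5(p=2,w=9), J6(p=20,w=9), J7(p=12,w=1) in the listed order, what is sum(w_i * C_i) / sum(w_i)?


Completion times:
  J1: C=12, w×C=5×12=60
  J2: C=31, w×C=9×31=279
  J3: C=51, w×C=6×51=306
  J4: C=71, w×C=2×71=142
  J5: C=73, w×C=9×73=657
  J6: C=93, w×C=9×93=837
  J7: C=105, w×C=1×105=105
Sum w×C = 2386
Sum w = 41
Weighted avg = 2386/41
= 58.20


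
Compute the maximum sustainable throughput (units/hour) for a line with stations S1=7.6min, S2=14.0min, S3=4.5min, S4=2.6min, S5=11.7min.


Bottleneck = longest station time
Station times: [7.6, 14.0, 4.5, 2.6, 11.7]
Max = 14.0 min
Rate = 60 / 14.0
= 4.29 units/hour (bottleneck: 14.0min)


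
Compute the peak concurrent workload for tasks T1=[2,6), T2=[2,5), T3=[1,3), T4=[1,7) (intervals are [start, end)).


Check each time point for overlaps:
  t=2: 4 tasks active (T1, T2, T3, T4)
Max concurrent = 4


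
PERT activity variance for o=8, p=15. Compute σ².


σ² = ((p - o) / 6)² = (p - o)² / 36
= (15 - 8)² / 36
= 7² / 36
= 49 / 36
= 1.3611


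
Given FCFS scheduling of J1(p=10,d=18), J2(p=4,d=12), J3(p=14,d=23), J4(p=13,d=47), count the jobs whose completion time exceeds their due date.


Completion vs due date:
  J1: C=10, d=18 → on time
  J2: C=14, d=12 → TARDY
  J3: C=28, d=23 → TARDY
  J4: C=41, d=47 → on time
Tardy jobs: J2, J3
Count = 2


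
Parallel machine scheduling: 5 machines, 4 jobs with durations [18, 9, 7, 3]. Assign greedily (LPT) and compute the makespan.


Jobs (LPT sorted): [18, 9, 7, 3]
Machines: 5
  J=18 → Machine 1 (load: 0+18=18)
  J=9 → Machine 2 (load: 0+9=9)
  J=7 → Machine 3 (load: 0+7=7)
  J=3 → Machine 4 (load: 0+3=3)
Machine loads: [18, 9, 7, 3, 0]
Makespan = max = 18 time units


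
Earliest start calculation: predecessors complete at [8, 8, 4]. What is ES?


ES = max of all predecessor completion times
Predecessors: [8, 8, 4]
ES = max(8, 8, 4)
= 8


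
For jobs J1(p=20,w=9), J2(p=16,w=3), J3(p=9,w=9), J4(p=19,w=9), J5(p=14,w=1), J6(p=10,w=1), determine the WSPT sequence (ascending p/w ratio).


WSPT (Smith's rule): sort by p/w ascending
  J3: p/w = 9/9 = 1.000
  J4: p/w = 19/9 = 2.111
  J1: p/w = 20/9 = 2.222
  J2: p/w = 16/3 = 5.333
  J6: p/w = 10/1 = 10.000
  J5: p/w = 14/1 = 14.000
Order: J3 → J4 → J1 → J2 → J6 → J5


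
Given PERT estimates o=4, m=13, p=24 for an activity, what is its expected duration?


te = (o + 4m + p) / 6
= (4 + 4×13 + 24) / 6
= (4 + 52 + 24) / 6
= 80 / 6
= 13.33


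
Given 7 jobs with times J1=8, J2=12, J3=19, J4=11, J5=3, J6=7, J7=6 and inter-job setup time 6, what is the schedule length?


Makespan = Σ processing + (n-1) × setup
= (8 + 12 + 19 + 11 + 3 + 7 + 6) + (7-1)×6
= 66 + 36
= 102 time units
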